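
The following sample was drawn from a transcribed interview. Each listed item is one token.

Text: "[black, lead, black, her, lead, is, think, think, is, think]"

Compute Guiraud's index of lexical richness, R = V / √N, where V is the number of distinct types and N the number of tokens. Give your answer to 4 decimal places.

N = 10, V = 5.
√N = 3.162278
R = 5 / 3.162278 = 1.5811

1.5811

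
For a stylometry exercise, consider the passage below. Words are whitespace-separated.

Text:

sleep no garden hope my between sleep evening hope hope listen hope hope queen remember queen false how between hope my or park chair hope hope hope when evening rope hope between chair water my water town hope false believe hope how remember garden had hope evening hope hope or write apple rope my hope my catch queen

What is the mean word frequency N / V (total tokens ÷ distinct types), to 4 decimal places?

2.4167

N = 58 tokens, V = 24 types.
Mean frequency = N / V = 58 / 24 = 2.4167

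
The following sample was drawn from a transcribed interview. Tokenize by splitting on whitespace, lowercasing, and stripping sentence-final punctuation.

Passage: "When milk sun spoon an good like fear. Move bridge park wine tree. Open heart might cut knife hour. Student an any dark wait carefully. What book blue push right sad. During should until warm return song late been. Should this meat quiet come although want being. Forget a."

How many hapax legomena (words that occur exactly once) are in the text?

45

Frequencies: an:2, should:2, when:1, milk:1, sun:1, spoon:1, good:1, like:1, fear:1, move:1, bridge:1, park:1, wine:1, tree:1, open:1, heart:1, might:1, cut:1, knife:1, hour:1, … (27 more, each freq 1)
Hapax (freq=1): a, although, any, been, being, blue, book, bridge, carefully, come, cut, dark, during, fear, forget, good, heart, hour, knife, late, like, meat, might, milk, move, open, park, push, quiet, return, right, sad, song, spoon, student, sun, this, tree, until, wait, want, warm, what, when, wine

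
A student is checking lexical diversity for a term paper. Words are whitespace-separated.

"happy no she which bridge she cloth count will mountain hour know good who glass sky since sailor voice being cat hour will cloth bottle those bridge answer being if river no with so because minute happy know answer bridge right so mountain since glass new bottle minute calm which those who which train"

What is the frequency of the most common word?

Frequencies: which:3, bridge:3, happy:2, no:2, she:2, cloth:2, will:2, mountain:2, hour:2, know:2, who:2, glass:2, since:2, being:2, bottle:2, those:2, answer:2, so:2, minute:2, count:1, … (13 more, each freq 1)
Most common: 'which' with frequency 3.

3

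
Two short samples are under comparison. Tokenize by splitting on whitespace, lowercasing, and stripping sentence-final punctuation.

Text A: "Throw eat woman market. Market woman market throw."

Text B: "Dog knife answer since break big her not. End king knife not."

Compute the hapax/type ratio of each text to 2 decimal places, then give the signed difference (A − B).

-0.55

A: hapax=1, V=4, ratio=0.25
B: hapax=8, V=10, ratio=0.80
Difference = 0.25 − 0.80 = -0.55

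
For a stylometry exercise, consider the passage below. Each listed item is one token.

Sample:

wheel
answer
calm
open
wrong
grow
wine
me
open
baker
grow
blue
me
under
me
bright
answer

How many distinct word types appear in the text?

12

Distinct types: {answer, baker, blue, bright, calm, grow, me, open, under, wheel, wine, wrong}
V = 12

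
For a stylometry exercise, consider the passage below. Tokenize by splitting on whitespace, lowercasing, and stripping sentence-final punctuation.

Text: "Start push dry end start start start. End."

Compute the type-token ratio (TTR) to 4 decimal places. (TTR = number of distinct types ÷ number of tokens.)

0.5000

N = 8 tokens, V = 4 types.
TTR = V / N = 4 / 8 = 0.5000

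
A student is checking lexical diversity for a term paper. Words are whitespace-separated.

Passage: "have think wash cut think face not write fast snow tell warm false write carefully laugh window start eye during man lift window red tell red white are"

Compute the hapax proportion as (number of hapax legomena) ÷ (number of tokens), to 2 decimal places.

Frequencies: think:2, write:2, tell:2, window:2, red:2, have:1, wash:1, cut:1, face:1, not:1, fast:1, snow:1, warm:1, false:1, carefully:1, laugh:1, start:1, eye:1, during:1, man:1, … (3 more, each freq 1)
Hapax count = 18; token count = 28.
Ratio = 18 / 28 = 0.64

0.64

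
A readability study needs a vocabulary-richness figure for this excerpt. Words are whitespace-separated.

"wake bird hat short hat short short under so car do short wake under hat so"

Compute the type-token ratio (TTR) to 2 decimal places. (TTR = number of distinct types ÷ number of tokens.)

0.50

N = 16 tokens, V = 8 types.
TTR = V / N = 8 / 16 = 0.50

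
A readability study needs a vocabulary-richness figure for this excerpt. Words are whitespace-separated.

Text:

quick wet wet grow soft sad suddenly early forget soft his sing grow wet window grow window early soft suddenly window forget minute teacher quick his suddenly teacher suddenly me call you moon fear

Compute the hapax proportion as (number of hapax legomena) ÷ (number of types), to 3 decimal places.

Frequencies: suddenly:4, wet:3, grow:3, soft:3, window:3, quick:2, early:2, forget:2, his:2, teacher:2, sad:1, sing:1, minute:1, me:1, call:1, you:1, moon:1, fear:1
Hapax count = 8; type count = 18.
Ratio = 8 / 18 = 0.444

0.444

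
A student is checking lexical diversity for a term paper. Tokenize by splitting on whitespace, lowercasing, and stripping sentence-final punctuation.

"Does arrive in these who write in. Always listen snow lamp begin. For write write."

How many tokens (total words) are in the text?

15

Tokens: does, arrive, in, these, who, write, in, always, listen, snow, lamp, begin, for, write, write
N = 15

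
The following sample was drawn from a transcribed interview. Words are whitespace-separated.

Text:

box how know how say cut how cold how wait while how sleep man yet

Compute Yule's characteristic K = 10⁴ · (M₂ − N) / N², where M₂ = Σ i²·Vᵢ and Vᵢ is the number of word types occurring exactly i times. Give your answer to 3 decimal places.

Frequencies: how:5, box:1, know:1, say:1, cut:1, cold:1, wait:1, while:1, sleep:1, man:1, yet:1
N = 15. Frequency spectrum: V_1=10, V_5=1
M₂ = 1²·10 + 5²·1 = 35
K = 10000 × (35 − 15) / 15² = 888.889

888.889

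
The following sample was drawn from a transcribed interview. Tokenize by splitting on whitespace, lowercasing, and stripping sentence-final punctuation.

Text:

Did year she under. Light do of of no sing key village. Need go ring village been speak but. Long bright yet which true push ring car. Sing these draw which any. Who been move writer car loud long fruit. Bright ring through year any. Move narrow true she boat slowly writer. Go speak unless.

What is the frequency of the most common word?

3

Frequencies: ring:3, year:2, she:2, of:2, sing:2, village:2, go:2, been:2, speak:2, long:2, bright:2, which:2, true:2, car:2, any:2, move:2, writer:2, did:1, under:1, light:1, … (17 more, each freq 1)
Most common: 'ring' with frequency 3.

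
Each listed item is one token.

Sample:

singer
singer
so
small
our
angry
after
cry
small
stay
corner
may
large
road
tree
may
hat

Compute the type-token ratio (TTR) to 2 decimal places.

0.82

N = 17 tokens, V = 14 types.
TTR = V / N = 14 / 17 = 0.82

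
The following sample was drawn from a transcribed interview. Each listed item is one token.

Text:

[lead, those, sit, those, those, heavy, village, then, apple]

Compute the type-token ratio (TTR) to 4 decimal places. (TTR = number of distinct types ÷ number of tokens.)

N = 9 tokens, V = 7 types.
TTR = V / N = 7 / 9 = 0.7778

0.7778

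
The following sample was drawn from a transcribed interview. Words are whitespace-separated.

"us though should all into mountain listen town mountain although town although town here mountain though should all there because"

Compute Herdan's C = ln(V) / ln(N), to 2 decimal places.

N = 20, V = 12.
ln(V) = 2.484907, ln(N) = 2.995732
C = 2.484907 / 2.995732 = 0.83

0.83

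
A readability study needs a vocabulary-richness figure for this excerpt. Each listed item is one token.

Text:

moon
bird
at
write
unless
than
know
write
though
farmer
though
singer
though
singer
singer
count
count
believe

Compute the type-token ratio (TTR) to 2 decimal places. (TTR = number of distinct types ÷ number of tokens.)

0.67

N = 18 tokens, V = 12 types.
TTR = V / N = 12 / 18 = 0.67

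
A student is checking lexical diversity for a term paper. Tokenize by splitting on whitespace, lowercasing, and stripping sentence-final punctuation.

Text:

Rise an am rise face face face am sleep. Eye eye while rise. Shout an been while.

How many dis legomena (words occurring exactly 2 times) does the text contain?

Frequencies: rise:3, face:3, an:2, am:2, eye:2, while:2, sleep:1, shout:1, been:1
Words with frequency 2: am, an, eye, while

4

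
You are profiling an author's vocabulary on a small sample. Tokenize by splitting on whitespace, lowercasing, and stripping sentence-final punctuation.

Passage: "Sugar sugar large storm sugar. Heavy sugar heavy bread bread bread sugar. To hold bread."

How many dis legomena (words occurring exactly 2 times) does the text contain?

1

Frequencies: sugar:5, bread:4, heavy:2, large:1, storm:1, to:1, hold:1
Words with frequency 2: heavy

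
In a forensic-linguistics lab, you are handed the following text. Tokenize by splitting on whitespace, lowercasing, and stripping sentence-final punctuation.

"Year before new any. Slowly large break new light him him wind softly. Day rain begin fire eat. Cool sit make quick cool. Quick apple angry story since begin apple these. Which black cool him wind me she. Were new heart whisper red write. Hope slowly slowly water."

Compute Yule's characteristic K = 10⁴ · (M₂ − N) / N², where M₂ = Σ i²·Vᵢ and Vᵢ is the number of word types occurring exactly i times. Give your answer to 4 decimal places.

Frequencies: new:3, slowly:3, him:3, cool:3, wind:2, begin:2, quick:2, apple:2, year:1, before:1, any:1, large:1, break:1, light:1, softly:1, day:1, rain:1, fire:1, eat:1, sit:1, … (16 more, each freq 1)
N = 48. Frequency spectrum: V_1=28, V_2=4, V_3=4
M₂ = 1²·28 + 2²·4 + 3²·4 = 80
K = 10000 × (80 − 48) / 48² = 138.8889

138.8889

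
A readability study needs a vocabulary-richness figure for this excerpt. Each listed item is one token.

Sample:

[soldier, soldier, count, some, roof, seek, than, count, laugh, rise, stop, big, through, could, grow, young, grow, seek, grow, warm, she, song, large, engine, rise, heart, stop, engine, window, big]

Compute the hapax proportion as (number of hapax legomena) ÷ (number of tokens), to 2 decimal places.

Frequencies: grow:3, soldier:2, count:2, seek:2, rise:2, stop:2, big:2, engine:2, some:1, roof:1, than:1, laugh:1, through:1, could:1, young:1, warm:1, she:1, song:1, large:1, heart:1, … (1 more, each freq 1)
Hapax count = 13; token count = 30.
Ratio = 13 / 30 = 0.43

0.43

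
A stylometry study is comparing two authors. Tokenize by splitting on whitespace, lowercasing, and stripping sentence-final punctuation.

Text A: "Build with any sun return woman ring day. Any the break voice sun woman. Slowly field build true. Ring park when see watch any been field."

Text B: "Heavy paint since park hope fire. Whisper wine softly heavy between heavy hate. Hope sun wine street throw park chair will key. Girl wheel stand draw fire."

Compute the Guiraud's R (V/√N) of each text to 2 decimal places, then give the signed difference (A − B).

-0.31

A: V=19, N=26, R=3.73
B: V=21, N=27, R=4.04
Difference = 3.73 − 4.04 = -0.31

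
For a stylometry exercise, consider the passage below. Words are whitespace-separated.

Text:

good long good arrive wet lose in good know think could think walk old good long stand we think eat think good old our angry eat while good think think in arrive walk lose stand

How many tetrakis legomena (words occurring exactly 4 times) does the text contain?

0

Frequencies: good:6, think:6, long:2, arrive:2, lose:2, in:2, walk:2, old:2, stand:2, eat:2, wet:1, know:1, could:1, we:1, our:1, angry:1, while:1
Words with frequency 4: (none)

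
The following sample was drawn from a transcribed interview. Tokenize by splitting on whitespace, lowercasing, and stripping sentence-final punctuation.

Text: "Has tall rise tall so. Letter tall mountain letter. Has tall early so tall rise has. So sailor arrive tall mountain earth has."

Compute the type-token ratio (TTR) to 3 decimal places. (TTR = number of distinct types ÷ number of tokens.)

0.435

N = 23 tokens, V = 10 types.
TTR = V / N = 10 / 23 = 0.435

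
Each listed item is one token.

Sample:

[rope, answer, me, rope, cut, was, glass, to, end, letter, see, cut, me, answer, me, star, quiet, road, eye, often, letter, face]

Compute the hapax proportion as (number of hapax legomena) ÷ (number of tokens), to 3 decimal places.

0.500

Frequencies: me:3, rope:2, answer:2, cut:2, letter:2, was:1, glass:1, to:1, end:1, see:1, star:1, quiet:1, road:1, eye:1, often:1, face:1
Hapax count = 11; token count = 22.
Ratio = 11 / 22 = 0.500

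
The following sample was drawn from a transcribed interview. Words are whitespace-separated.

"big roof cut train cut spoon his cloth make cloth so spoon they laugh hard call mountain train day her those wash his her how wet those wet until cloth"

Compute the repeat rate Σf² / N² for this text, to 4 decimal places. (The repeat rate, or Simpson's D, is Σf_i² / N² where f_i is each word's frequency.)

Frequencies: cloth:3, cut:2, train:2, spoon:2, his:2, her:2, those:2, wet:2, big:1, roof:1, make:1, so:1, they:1, laugh:1, hard:1, call:1, mountain:1, day:1, wash:1, how:1, … (1 more, each freq 1)
Σf² = 50; N² = 900
Repeat rate = 50 / 900 = 0.0556

0.0556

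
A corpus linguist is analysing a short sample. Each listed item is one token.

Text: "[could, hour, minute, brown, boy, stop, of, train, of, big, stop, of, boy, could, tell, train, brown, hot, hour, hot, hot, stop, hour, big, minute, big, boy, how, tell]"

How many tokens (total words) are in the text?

Tokens: could, hour, minute, brown, boy, stop, of, train, of, big, stop, of, boy, could, tell, train, brown, hot, hour, hot, hot, stop, hour, big, minute, big, boy, how, tell
N = 29

29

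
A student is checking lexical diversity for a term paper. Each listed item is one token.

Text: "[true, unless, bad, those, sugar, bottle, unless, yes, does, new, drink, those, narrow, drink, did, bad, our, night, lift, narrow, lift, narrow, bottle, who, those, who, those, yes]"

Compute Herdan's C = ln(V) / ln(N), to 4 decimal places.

0.8321

N = 28, V = 16.
ln(V) = 2.772589, ln(N) = 3.332205
C = 2.772589 / 3.332205 = 0.8321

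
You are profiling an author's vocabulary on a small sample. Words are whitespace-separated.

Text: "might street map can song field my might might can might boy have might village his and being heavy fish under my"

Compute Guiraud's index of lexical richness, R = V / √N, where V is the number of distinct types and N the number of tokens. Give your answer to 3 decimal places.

3.411

N = 22, V = 16.
√N = 4.690416
R = 16 / 4.690416 = 3.411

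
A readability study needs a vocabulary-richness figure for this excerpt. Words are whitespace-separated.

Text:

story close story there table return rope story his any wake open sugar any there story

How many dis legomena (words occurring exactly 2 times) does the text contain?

2

Frequencies: story:4, there:2, any:2, close:1, table:1, return:1, rope:1, his:1, wake:1, open:1, sugar:1
Words with frequency 2: any, there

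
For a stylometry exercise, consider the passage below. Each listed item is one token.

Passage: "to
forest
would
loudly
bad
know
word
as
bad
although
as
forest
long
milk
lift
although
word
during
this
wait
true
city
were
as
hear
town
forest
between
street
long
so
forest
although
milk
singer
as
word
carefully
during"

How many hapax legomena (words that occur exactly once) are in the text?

Frequencies: forest:4, as:4, word:3, although:3, bad:2, long:2, milk:2, during:2, to:1, would:1, loudly:1, know:1, lift:1, this:1, wait:1, true:1, city:1, were:1, hear:1, town:1, … (5 more, each freq 1)
Hapax (freq=1): between, carefully, city, hear, know, lift, loudly, singer, so, street, this, to, town, true, wait, were, would

17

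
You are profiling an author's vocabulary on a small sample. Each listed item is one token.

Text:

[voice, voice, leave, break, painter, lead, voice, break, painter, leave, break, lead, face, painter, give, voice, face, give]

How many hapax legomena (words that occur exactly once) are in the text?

Frequencies: voice:4, break:3, painter:3, leave:2, lead:2, face:2, give:2
Hapax (freq=1): (none)

0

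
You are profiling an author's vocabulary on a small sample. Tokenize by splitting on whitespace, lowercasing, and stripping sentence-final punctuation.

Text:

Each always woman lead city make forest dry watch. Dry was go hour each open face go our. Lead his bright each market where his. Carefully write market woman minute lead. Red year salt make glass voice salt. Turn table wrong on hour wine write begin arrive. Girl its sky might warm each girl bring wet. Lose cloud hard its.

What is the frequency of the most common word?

Frequencies: each:4, lead:3, woman:2, make:2, dry:2, go:2, hour:2, his:2, market:2, write:2, salt:2, girl:2, its:2, always:1, city:1, forest:1, watch:1, was:1, open:1, face:1, … (24 more, each freq 1)
Most common: 'each' with frequency 4.

4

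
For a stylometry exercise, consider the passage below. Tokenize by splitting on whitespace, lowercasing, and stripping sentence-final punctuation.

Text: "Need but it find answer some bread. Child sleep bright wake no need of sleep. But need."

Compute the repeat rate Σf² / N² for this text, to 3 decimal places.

Frequencies: need:3, but:2, sleep:2, it:1, find:1, answer:1, some:1, bread:1, child:1, bright:1, wake:1, no:1, of:1
Σf² = 27; N² = 289
Repeat rate = 27 / 289 = 0.093

0.093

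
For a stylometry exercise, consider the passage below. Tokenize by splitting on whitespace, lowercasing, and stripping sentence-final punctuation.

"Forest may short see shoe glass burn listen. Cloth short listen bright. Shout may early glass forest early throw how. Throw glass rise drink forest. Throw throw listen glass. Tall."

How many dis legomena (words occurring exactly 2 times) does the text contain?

Frequencies: glass:4, throw:4, forest:3, listen:3, may:2, short:2, early:2, see:1, shoe:1, burn:1, cloth:1, bright:1, shout:1, how:1, rise:1, drink:1, tall:1
Words with frequency 2: early, may, short

3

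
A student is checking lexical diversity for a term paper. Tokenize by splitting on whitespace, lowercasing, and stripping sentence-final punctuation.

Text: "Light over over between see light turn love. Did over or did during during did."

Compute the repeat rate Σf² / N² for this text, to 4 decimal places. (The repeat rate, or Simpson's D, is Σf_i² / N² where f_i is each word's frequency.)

Frequencies: over:3, did:3, light:2, during:2, between:1, see:1, turn:1, love:1, or:1
Σf² = 31; N² = 225
Repeat rate = 31 / 225 = 0.1378

0.1378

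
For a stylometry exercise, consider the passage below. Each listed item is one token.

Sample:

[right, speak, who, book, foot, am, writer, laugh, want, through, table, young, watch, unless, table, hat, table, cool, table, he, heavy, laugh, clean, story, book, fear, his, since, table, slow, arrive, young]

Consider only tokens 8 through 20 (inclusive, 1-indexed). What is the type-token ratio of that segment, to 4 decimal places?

Segment tokens 8–20: laugh, want, through, table, young, watch, unless, table, hat, table, cool, table, he
Segment N = 13, segment V = 10.
TTR = 10 / 13 = 0.7692

0.7692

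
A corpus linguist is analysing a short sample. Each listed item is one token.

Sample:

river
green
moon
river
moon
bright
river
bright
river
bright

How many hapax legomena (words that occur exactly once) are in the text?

Frequencies: river:4, bright:3, moon:2, green:1
Hapax (freq=1): green

1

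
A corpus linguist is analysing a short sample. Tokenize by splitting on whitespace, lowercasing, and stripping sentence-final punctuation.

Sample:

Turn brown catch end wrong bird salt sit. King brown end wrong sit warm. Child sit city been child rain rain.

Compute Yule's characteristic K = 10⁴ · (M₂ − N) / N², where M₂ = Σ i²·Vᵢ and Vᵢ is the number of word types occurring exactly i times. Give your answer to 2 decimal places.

362.81

Frequencies: sit:3, brown:2, end:2, wrong:2, child:2, rain:2, turn:1, catch:1, bird:1, salt:1, king:1, warm:1, city:1, been:1
N = 21. Frequency spectrum: V_1=8, V_2=5, V_3=1
M₂ = 1²·8 + 2²·5 + 3²·1 = 37
K = 10000 × (37 − 21) / 21² = 362.81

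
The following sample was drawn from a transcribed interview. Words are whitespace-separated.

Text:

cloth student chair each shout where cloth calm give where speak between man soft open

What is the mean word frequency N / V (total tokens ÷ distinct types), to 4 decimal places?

N = 15 tokens, V = 13 types.
Mean frequency = N / V = 15 / 13 = 1.1538

1.1538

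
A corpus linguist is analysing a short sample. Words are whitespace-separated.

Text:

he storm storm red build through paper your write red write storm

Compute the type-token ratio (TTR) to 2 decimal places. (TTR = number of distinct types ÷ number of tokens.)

0.67

N = 12 tokens, V = 8 types.
TTR = V / N = 8 / 12 = 0.67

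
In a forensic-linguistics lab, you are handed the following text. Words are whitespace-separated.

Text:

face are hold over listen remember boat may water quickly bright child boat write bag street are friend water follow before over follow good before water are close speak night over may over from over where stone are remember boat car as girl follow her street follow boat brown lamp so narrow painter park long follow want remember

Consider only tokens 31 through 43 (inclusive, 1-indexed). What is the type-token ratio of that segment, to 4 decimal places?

0.8462

Segment tokens 31–43: over, may, over, from, over, where, stone, are, remember, boat, car, as, girl
Segment N = 13, segment V = 11.
TTR = 11 / 13 = 0.8462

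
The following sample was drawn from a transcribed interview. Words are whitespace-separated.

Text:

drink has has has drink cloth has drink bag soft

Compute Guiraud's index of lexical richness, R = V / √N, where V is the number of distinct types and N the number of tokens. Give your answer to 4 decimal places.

N = 10, V = 5.
√N = 3.162278
R = 5 / 3.162278 = 1.5811

1.5811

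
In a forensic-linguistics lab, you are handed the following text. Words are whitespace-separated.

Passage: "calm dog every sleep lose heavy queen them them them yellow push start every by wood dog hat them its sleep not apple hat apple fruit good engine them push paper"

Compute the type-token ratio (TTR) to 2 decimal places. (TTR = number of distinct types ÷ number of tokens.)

N = 31 tokens, V = 21 types.
TTR = V / N = 21 / 31 = 0.68

0.68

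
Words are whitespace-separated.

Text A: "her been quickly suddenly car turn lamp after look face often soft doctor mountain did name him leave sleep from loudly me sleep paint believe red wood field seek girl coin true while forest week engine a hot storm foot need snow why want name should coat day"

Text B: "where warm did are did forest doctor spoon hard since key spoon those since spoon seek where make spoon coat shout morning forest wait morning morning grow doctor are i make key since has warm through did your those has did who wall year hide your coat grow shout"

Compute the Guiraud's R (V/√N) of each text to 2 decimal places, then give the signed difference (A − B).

A: V=46, N=48, R=6.64
B: V=26, N=49, R=3.71
Difference = 6.64 − 3.71 = 2.93

2.93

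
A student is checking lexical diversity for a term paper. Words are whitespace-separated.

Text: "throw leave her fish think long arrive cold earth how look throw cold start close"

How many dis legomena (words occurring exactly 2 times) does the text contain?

2

Frequencies: throw:2, cold:2, leave:1, her:1, fish:1, think:1, long:1, arrive:1, earth:1, how:1, look:1, start:1, close:1
Words with frequency 2: cold, throw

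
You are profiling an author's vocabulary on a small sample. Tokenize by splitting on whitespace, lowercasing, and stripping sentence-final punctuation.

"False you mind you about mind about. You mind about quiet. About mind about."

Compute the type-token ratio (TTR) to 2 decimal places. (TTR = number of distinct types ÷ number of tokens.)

0.36

N = 14 tokens, V = 5 types.
TTR = V / N = 5 / 14 = 0.36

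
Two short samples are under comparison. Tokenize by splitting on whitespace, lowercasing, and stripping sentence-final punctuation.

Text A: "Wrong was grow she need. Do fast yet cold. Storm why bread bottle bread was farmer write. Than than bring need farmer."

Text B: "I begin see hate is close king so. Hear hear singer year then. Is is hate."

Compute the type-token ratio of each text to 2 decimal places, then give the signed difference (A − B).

TTR(A) = 17/22 = 0.77
TTR(B) = 12/16 = 0.75
Difference = 0.77 − 0.75 = 0.02

0.02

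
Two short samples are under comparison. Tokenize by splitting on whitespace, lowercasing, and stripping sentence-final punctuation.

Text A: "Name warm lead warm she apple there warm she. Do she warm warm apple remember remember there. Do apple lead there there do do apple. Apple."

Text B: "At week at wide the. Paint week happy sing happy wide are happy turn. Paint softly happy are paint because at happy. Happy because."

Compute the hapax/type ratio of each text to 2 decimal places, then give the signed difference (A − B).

-0.23

A: hapax=1, V=8, ratio=0.13
B: hapax=4, V=11, ratio=0.36
Difference = 0.13 − 0.36 = -0.23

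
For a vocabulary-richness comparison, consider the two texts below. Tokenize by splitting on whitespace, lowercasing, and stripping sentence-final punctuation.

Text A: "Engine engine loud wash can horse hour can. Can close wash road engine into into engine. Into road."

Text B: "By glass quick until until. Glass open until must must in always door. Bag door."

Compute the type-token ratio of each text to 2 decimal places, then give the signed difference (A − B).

TTR(A) = 9/18 = 0.50
TTR(B) = 10/15 = 0.67
Difference = 0.50 − 0.67 = -0.17

-0.17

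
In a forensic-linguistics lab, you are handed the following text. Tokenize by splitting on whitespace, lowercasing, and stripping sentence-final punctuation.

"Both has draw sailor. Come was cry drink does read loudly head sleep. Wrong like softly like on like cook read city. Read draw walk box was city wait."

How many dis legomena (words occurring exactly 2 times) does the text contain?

3

Frequencies: read:3, like:3, draw:2, was:2, city:2, both:1, has:1, sailor:1, come:1, cry:1, drink:1, does:1, loudly:1, head:1, sleep:1, wrong:1, softly:1, on:1, cook:1, walk:1, … (2 more, each freq 1)
Words with frequency 2: city, draw, was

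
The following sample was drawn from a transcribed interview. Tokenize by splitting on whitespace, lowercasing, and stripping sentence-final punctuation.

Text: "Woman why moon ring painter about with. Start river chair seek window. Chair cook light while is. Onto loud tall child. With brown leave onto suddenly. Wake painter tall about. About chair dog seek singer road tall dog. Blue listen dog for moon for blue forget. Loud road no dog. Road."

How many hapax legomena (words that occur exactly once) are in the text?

Frequencies: dog:4, about:3, chair:3, tall:3, road:3, moon:2, painter:2, with:2, seek:2, onto:2, loud:2, blue:2, for:2, woman:1, why:1, ring:1, start:1, river:1, window:1, cook:1, … (12 more, each freq 1)
Hapax (freq=1): brown, child, cook, forget, is, leave, light, listen, no, ring, river, singer, start, suddenly, wake, while, why, window, woman

19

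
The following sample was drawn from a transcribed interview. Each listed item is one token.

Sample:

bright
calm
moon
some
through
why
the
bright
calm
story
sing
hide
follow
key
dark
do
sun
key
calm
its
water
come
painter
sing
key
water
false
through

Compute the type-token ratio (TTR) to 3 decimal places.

N = 28 tokens, V = 20 types.
TTR = V / N = 20 / 28 = 0.714

0.714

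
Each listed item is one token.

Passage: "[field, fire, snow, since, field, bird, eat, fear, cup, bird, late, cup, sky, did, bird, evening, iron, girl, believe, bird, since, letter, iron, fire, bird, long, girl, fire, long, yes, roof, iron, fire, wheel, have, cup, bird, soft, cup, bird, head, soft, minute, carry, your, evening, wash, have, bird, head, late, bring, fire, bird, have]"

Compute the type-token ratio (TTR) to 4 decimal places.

0.5091

N = 55 tokens, V = 28 types.
TTR = V / N = 28 / 55 = 0.5091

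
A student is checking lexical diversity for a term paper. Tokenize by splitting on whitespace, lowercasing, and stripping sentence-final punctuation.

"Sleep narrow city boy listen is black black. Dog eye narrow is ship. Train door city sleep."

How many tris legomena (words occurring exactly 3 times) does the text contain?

Frequencies: sleep:2, narrow:2, city:2, is:2, black:2, boy:1, listen:1, dog:1, eye:1, ship:1, train:1, door:1
Words with frequency 3: (none)

0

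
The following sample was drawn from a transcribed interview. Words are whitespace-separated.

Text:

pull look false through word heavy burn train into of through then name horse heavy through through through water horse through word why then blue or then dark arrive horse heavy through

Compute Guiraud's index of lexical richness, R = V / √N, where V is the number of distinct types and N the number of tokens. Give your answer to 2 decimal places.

N = 32, V = 19.
√N = 5.656854
R = 19 / 5.656854 = 3.36

3.36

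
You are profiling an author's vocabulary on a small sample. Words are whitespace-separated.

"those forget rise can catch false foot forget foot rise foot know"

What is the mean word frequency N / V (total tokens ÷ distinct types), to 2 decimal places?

N = 12 tokens, V = 8 types.
Mean frequency = N / V = 12 / 8 = 1.50

1.50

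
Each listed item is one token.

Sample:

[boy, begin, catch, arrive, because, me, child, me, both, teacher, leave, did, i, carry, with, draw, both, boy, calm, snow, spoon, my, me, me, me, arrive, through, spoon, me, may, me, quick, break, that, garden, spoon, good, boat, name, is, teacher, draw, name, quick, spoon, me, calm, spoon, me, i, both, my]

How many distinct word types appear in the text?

29

Distinct types: {arrive, because, begin, boat, both, boy, break, calm, carry, catch, child, did, draw, garden, good, i, is, leave, may, me, my, name, quick, snow, spoon, teacher, that, through, with}
V = 29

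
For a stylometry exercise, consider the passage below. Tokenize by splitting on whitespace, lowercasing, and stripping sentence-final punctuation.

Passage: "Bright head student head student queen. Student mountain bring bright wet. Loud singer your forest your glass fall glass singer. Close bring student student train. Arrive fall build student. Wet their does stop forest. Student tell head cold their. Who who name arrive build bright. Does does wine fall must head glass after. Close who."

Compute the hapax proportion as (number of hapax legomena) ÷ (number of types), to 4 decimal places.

Frequencies: student:7, head:4, bright:3, glass:3, fall:3, does:3, who:3, bring:2, wet:2, singer:2, your:2, forest:2, close:2, arrive:2, build:2, their:2, queen:1, mountain:1, loud:1, train:1, … (7 more, each freq 1)
Hapax count = 11; type count = 27.
Ratio = 11 / 27 = 0.4074

0.4074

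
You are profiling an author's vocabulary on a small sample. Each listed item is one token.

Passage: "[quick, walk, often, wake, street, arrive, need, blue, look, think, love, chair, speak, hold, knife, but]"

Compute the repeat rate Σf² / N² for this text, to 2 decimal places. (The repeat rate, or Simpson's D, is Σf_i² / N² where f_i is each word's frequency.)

Frequencies: quick:1, walk:1, often:1, wake:1, street:1, arrive:1, need:1, blue:1, look:1, think:1, love:1, chair:1, speak:1, hold:1, knife:1, but:1
Σf² = 16; N² = 256
Repeat rate = 16 / 256 = 0.06

0.06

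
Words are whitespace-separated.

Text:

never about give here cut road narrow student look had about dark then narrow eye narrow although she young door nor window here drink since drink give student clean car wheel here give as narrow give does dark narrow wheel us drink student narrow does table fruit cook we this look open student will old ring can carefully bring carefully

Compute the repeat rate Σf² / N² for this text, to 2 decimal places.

0.04

Frequencies: narrow:6, give:4, student:4, here:3, drink:3, about:2, look:2, dark:2, wheel:2, does:2, carefully:2, never:1, cut:1, road:1, had:1, then:1, eye:1, although:1, she:1, young:1, … (19 more, each freq 1)
Σf² = 138; N² = 3600
Repeat rate = 138 / 3600 = 0.04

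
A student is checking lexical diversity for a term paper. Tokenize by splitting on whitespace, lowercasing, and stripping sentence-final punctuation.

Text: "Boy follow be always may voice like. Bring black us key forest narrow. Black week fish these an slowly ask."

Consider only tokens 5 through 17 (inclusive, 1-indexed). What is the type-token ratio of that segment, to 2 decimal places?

0.92

Segment tokens 5–17: may, voice, like, bring, black, us, key, forest, narrow, black, week, fish, these
Segment N = 13, segment V = 12.
TTR = 12 / 13 = 0.92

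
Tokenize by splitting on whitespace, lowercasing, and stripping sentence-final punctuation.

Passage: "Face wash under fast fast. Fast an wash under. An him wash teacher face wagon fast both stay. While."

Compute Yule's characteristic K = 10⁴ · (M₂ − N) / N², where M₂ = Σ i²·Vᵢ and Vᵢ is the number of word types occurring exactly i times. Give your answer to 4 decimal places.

Frequencies: fast:4, wash:3, face:2, under:2, an:2, him:1, teacher:1, wagon:1, both:1, stay:1, while:1
N = 19. Frequency spectrum: V_1=6, V_2=3, V_3=1, V_4=1
M₂ = 1²·6 + 2²·3 + 3²·1 + 4²·1 = 43
K = 10000 × (43 − 19) / 19² = 664.8199

664.8199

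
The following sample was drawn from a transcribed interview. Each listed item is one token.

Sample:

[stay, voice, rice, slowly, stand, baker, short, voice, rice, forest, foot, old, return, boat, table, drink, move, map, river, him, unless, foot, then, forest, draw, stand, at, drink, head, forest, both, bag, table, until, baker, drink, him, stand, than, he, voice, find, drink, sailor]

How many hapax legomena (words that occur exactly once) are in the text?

Frequencies: drink:4, voice:3, stand:3, forest:3, rice:2, baker:2, foot:2, table:2, him:2, stay:1, slowly:1, short:1, old:1, return:1, boat:1, move:1, map:1, river:1, unless:1, then:1, … (10 more, each freq 1)
Hapax (freq=1): at, bag, boat, both, draw, find, he, head, map, move, old, return, river, sailor, short, slowly, stay, than, then, unless, until

21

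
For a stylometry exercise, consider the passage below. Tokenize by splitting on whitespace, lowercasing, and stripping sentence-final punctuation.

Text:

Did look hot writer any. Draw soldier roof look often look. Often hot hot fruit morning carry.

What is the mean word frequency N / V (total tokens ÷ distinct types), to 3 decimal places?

N = 17 tokens, V = 12 types.
Mean frequency = N / V = 17 / 12 = 1.417

1.417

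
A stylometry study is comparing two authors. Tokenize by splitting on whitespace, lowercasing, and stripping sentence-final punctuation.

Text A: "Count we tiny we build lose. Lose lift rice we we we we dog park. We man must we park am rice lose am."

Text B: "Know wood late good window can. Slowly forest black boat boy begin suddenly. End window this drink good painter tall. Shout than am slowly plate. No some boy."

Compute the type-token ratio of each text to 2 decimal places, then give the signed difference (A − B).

TTR(A) = 12/24 = 0.50
TTR(B) = 24/28 = 0.86
Difference = 0.50 − 0.86 = -0.36

-0.36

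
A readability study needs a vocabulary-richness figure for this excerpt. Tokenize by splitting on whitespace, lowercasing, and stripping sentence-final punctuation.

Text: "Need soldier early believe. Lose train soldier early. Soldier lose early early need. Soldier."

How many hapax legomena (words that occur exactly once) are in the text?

Frequencies: soldier:4, early:4, need:2, lose:2, believe:1, train:1
Hapax (freq=1): believe, train

2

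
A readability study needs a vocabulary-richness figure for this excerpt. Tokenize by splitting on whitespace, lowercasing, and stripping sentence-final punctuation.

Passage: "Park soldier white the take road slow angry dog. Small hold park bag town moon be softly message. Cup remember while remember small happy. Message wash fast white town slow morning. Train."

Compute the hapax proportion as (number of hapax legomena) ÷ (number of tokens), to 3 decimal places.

0.563

Frequencies: park:2, white:2, slow:2, small:2, town:2, message:2, remember:2, soldier:1, the:1, take:1, road:1, angry:1, dog:1, hold:1, bag:1, moon:1, be:1, softly:1, cup:1, while:1, … (5 more, each freq 1)
Hapax count = 18; token count = 32.
Ratio = 18 / 32 = 0.563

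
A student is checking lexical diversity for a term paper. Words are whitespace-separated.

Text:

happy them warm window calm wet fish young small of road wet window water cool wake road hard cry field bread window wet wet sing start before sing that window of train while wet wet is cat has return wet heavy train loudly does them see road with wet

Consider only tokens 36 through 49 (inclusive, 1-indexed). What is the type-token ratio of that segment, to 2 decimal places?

Segment tokens 36–49: is, cat, has, return, wet, heavy, train, loudly, does, them, see, road, with, wet
Segment N = 14, segment V = 13.
TTR = 13 / 14 = 0.93

0.93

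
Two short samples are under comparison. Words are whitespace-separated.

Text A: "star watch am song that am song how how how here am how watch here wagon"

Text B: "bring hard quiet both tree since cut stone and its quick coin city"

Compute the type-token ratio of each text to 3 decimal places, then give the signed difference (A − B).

-0.500

TTR(A) = 8/16 = 0.500
TTR(B) = 13/13 = 1.000
Difference = 0.500 − 1.000 = -0.500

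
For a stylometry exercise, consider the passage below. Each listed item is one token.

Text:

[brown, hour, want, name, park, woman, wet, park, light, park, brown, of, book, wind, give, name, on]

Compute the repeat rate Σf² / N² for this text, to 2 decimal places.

0.09

Frequencies: park:3, brown:2, name:2, hour:1, want:1, woman:1, wet:1, light:1, of:1, book:1, wind:1, give:1, on:1
Σf² = 27; N² = 289
Repeat rate = 27 / 289 = 0.09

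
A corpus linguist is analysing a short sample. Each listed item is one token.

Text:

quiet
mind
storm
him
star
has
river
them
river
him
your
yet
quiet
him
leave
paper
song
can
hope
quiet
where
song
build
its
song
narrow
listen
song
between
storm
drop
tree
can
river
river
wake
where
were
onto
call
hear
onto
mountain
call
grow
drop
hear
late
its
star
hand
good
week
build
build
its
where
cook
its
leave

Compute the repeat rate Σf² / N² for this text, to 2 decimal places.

0.04

Frequencies: river:4, song:4, its:4, quiet:3, him:3, where:3, build:3, storm:2, star:2, leave:2, can:2, drop:2, onto:2, call:2, hear:2, mind:1, has:1, them:1, your:1, yet:1, … (15 more, each freq 1)
Σf² = 136; N² = 3600
Repeat rate = 136 / 3600 = 0.04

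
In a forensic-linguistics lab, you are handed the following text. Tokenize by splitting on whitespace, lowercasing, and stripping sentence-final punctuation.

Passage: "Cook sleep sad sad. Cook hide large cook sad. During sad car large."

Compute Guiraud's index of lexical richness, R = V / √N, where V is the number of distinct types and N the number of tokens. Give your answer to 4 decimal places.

N = 13, V = 7.
√N = 3.605551
R = 7 / 3.605551 = 1.9415

1.9415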